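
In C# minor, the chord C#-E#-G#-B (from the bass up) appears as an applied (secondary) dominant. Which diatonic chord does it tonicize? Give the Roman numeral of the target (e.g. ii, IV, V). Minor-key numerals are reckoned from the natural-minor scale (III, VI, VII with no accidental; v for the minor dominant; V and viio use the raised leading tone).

iv

The chord is a dominant seventh chord on C#.
A dominant resolves down a perfect fifth: C# → F#. In C# minor, F# is scale degree 4, i.e. iv.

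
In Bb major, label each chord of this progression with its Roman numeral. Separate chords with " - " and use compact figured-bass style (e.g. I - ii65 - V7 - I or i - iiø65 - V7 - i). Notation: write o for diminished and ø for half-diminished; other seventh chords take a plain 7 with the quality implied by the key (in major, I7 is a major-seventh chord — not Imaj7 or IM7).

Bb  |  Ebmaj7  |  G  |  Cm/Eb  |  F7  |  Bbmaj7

Bb: major triad on Bb = scale degree 1 → I.
Ebmaj7 has root Eb, degree 4 in Bb major, so IV7.
G is the secondary dominant of ii (major triad on G): V/ii.
Cm/Eb has root C, degree 2 in Bb major, so ii6.
F7: dominant seventh chord on F = scale degree 5 → V7.
Bbmaj7 has root Bb, degree 1 in Bb major, so I7.

I - IV7 - V/ii - ii6 - V7 - I7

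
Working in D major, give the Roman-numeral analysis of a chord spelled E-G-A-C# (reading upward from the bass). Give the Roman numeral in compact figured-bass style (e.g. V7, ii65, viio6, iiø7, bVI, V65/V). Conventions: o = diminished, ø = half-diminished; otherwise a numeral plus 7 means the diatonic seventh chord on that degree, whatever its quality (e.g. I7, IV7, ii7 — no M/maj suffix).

V43

The pitches A-C#-E-G form a dominant seventh chord rooted on A.
A is scale degree 5 in D major, and a dominant seventh chord on that degree is written V7.
With E in the bass the chord is in second inversion, so the figured bass is 43.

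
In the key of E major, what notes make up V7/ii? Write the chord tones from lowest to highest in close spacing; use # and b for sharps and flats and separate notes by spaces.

The slash means an applied dominant: we want the dominant of ii. In E major, ii is F# minor, and its dominant is built on C#.
Building a dominant seventh chord on C# gives C#-E#-G#-B.

C# E# G# B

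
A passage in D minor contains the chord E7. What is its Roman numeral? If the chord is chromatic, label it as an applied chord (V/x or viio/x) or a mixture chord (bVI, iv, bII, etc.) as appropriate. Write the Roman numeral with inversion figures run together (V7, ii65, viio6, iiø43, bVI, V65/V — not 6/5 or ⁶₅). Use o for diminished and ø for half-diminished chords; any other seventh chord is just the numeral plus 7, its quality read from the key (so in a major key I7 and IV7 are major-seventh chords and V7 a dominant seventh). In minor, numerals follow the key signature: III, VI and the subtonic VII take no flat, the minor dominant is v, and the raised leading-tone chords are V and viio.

V7/V

The pitches E-G#-B-D form a dominant seventh chord rooted on E.
E is not a diatonic chord root with this quality in D minor, but it lies a perfect fifth above A (V), so the chord functions as an applied dominant of V.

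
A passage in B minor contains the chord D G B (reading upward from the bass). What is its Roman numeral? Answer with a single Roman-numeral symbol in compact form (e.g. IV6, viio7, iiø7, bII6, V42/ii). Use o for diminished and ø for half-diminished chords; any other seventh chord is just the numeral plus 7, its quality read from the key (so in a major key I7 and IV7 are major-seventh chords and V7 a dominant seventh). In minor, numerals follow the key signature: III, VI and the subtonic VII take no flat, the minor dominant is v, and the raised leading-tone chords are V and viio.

The pitches G-B-D form a major triad rooted on G.
G is scale degree 6 in B minor, and a major triad on that degree is written VI.
With D in the bass the chord is in second inversion, so the figured bass is 64.

VI64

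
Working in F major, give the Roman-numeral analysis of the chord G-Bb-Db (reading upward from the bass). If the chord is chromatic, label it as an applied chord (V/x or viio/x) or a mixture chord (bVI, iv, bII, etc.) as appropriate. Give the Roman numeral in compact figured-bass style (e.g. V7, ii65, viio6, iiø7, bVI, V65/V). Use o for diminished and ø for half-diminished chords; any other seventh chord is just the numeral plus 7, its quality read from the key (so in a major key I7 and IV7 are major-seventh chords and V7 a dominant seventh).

iio

Stacked in thirds the chord is G-Bb-Db: a diminished triad on G.
G is the second degree of F major. This is the diminished supertonic triad, borrowed from the parallel minor.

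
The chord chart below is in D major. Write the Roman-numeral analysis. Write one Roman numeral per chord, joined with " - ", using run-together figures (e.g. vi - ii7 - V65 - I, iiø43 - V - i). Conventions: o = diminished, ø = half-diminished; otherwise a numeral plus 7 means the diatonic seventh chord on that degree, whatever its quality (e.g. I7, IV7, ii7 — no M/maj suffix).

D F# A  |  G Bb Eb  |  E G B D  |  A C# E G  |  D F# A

I - bII6 - ii7 - V7 - I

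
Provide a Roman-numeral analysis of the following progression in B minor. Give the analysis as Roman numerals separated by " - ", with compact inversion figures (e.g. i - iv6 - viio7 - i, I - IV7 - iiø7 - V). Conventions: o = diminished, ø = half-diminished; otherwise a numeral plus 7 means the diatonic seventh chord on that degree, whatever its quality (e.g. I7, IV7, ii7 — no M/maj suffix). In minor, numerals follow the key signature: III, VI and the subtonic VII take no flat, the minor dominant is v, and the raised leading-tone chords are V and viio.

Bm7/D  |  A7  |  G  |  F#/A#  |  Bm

Bm7/D: root B is the tonic; minor seventh chord there is i65.
A7: dominant seventh chord on A = scale degree 7 → VII7.
G: root G is the submediant; major triad there is VI.
F#/A#: major triad on F# = scale degree 5 → V6.
Bm: minor triad on B = scale degree 1 → i.

i65 - VII7 - VI - V6 - i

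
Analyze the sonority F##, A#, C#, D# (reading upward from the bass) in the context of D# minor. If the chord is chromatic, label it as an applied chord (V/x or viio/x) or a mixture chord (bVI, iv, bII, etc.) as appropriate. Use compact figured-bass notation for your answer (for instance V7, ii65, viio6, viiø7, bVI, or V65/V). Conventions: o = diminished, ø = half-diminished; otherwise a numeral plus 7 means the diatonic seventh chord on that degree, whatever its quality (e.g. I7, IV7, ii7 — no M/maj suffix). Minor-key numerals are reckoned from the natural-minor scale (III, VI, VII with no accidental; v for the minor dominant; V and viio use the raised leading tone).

V65/iv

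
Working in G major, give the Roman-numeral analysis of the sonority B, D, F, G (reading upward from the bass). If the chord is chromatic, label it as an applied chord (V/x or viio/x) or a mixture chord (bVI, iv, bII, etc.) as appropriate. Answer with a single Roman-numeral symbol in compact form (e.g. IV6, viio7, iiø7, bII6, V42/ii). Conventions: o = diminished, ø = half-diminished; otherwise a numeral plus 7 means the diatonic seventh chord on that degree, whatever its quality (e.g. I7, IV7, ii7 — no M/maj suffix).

Stacked in thirds the chord is G-B-D-F: a dominant seventh chord on G.
G is not a diatonic chord root with this quality in G major, but it lies a perfect fifth above C (IV), so the chord functions as an applied dominant of IV.
With B in the bass the chord is in first inversion, so the figured bass is 65.

V65/IV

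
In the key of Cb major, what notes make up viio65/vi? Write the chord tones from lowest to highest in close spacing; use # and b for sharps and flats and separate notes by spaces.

Bb Db Fb G

viio65/vi is a secondary leading-tone chord. The target vi is Ab in Cb major; the applied chord is rooted a semitone below, on G.
Building a fully diminished seventh chord on G gives G-Bb-Db-Fb.
The figured bass 65 indicates first inversion, placing the third (Bb) in the bass: Bb-Db-Fb-G.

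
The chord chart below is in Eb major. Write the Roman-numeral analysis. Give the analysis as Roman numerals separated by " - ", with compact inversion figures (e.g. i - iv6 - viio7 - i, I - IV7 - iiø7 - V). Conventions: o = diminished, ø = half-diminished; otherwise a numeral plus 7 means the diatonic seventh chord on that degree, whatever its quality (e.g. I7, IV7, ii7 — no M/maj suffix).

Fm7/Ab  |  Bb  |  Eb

ii65 - V - I

Fm7/Ab: root F is the supertonic; minor seventh chord there is ii65.
Bb has root Bb, degree 5 in Eb major, so V.
Eb: root Eb is the tonic; major triad there is I.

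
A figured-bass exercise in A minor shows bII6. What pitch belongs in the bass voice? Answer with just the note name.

D

bII in A minor has root Bb; the chord is Bb-D-F.
The figure 6 means first inversion — the third is in the bass.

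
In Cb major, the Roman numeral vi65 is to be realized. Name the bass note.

Cb

vi in Cb major has root Ab; the chord is Ab-Cb-Eb-Gb.
The figure 65 means first inversion — the third is in the bass.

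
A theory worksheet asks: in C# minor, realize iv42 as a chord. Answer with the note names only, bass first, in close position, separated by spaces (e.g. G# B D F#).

E F# A C#

The numeral's case and figure indicate a minor seventh chord. In C# minor its root, the subdominant, is F#.
Stacking thirds from F# gives F#-A-C#-E.
With the 42 figure the chord is in third inversion; from the bass E upward in close position it reads E-F#-A-C#.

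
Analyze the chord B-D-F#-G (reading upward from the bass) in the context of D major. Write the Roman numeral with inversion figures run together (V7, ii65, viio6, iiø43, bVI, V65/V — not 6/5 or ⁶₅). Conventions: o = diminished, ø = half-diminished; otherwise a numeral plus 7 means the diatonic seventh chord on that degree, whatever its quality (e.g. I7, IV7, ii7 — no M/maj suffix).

IV65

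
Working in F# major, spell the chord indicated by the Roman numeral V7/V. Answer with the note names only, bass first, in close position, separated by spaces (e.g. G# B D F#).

G# B# D# F#

V7/V is a secondary dominant — the dominant seventh of V. V in F# major is C#, so the applied chord's root is G#, a perfect fifth above.
Building a dominant seventh chord on G# gives G#-B#-D#-F#.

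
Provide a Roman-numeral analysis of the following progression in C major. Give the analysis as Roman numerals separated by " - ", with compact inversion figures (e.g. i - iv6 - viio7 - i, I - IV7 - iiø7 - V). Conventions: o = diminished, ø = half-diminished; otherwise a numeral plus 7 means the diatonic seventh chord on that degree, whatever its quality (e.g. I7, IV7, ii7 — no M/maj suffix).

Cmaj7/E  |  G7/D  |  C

I65 - V43 - I

Cmaj7/E has root C, degree 1 in C major, so I65.
G7/D has root G, degree 5 in C major, so V43.
C has root C, degree 1 in C major, so I.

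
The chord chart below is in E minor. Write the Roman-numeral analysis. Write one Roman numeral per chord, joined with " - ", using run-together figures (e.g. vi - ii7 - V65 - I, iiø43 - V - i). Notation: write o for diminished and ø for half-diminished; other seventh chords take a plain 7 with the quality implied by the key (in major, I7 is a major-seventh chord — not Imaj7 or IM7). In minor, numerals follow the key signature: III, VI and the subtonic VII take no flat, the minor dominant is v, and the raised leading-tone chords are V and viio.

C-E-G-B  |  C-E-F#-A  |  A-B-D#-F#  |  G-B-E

VI7 - iiø43 - V42 - i6

C-E-G-B: major seventh chord on C = scale degree 6 → VI7.
C-E-F#-A: half-diminished seventh chord on F# = scale degree 2 → iiø43.
A-B-D#-F# has root B, degree 5 in E minor, so V42.
G-B-E: root E is the tonic; minor triad there is i6.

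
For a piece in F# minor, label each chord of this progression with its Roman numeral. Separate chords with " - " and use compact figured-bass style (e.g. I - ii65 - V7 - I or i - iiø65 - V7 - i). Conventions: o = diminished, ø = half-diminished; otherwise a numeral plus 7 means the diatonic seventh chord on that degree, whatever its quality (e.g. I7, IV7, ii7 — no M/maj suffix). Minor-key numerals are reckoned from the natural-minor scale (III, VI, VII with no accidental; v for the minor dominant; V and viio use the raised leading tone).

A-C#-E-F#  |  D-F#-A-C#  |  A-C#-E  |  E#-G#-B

A-C#-E-F# has root F#, degree 1 in F# minor, so i65.
D-F#-A-C# has root D, degree 6 in F# minor, so VI7.
A-C#-E: major triad on A = scale degree 3 → III.
E#-G#-B has root E#, degree 7 in F# minor, so viio.

i65 - VI7 - III - viio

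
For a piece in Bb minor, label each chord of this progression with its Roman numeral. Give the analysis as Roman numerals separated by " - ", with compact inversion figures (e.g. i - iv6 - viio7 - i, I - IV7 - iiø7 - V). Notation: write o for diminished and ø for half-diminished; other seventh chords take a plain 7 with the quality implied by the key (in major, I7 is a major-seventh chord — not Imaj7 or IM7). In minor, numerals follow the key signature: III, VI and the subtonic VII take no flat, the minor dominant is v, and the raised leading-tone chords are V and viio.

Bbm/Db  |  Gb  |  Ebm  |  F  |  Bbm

Bbm/Db: root Bb is the tonic; minor triad there is i6.
Gb: root Gb is the submediant; major triad there is VI.
Ebm has root Eb, degree 4 in Bb minor, so iv.
F: major triad on F = scale degree 5 → V.
Bbm: minor triad on Bb = scale degree 1 → i.

i6 - VI - iv - V - i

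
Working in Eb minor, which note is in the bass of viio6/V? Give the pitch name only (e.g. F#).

C

The applied chord viio6/V is rooted on A: A-C-Eb.
The figure 6 means first inversion — the third is in the bass.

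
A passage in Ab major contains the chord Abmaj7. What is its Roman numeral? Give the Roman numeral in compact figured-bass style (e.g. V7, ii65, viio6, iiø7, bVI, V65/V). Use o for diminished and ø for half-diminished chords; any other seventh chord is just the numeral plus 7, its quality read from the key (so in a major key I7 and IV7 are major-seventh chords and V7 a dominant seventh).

The pitches Ab-C-Eb-G form a major seventh chord rooted on Ab.
In Ab major, Ab is the tonic; the diatonic major seventh chord there is I7.

I7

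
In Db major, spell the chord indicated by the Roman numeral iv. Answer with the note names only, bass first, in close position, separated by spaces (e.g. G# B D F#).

Gb Bbb Db

Scale degree 4 in Db major is Gb; here the chord built on it is altered to a minor triad. iv is the minor subdominant, borrowed from the parallel minor.
So the chord is Gb-Bbb-Db, a minor triad.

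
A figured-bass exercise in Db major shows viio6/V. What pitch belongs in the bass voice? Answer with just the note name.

Bb

The applied chord viio6/V is rooted on G: G-Bb-Db.
The figure 6 means first inversion — the third is in the bass.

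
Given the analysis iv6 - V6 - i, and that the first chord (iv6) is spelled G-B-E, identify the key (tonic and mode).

iv6 is given as G-B-E — a minor triad with root E.
iv6 on E implies E is the subdominant; that puts the tonic at B, and the lowercase numeral fits minor mode.

B minor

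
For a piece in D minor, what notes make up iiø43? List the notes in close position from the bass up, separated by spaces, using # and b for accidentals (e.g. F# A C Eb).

Bb D E G

The numeral's case and figure indicate a half-diminished seventh chord. In D minor its root, the supertonic, is E.
That chord is spelled E-G-Bb-D.
With the 43 figure the chord is in second inversion; from the bass Bb upward in close position it reads Bb-D-E-G.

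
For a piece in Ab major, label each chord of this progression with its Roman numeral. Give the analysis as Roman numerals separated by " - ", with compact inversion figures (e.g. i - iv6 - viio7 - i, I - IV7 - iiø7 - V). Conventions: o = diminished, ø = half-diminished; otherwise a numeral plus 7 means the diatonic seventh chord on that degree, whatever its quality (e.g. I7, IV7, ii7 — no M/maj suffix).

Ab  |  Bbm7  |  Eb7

Ab: root Ab is the tonic; major triad there is I.
Bbm7 has root Bb, degree 2 in Ab major, so ii7.
Eb7: dominant seventh chord on Eb = scale degree 5 → V7.

I - ii7 - V7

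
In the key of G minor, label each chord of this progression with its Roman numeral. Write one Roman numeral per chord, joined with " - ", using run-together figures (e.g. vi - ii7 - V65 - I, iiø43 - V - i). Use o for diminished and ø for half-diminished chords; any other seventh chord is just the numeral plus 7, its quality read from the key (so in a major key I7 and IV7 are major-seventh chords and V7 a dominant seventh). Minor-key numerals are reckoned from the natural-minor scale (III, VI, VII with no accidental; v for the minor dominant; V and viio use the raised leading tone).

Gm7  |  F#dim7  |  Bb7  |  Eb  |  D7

i7 - viio7 - V7/VI - VI - V7

Gm7: root G is the tonic; minor seventh chord there is i7.
F#dim7 has root F#, degree 7 in G minor, so viio7.
Bb7 is the secondary dominant of VI (dominant seventh chord on Bb): V7/VI.
Eb: root Eb is the submediant; major triad there is VI.
D7 has root D, degree 5 in G minor, so V7.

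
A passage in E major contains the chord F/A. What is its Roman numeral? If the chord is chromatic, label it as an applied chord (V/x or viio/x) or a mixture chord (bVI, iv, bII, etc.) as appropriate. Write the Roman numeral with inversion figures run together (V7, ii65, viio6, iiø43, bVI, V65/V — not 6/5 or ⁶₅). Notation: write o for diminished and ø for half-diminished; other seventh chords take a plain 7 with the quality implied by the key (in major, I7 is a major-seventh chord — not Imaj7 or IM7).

bII6

Stacked in thirds the chord is F-A-C: a major triad on F.
F is the lowered second degree of E major (diatonic 2 would be F#). This is the Neapolitan sixth — a major triad on the lowered second degree, here in its customary first inversion.
With A in the bass the chord is in first inversion, so the figured bass is 6.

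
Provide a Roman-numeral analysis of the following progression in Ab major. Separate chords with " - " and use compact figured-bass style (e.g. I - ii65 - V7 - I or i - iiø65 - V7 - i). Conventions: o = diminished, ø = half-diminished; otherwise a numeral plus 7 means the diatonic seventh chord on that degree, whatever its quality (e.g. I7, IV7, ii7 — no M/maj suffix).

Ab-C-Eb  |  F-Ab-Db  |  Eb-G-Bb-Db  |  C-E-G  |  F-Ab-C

I - IV6 - V7 - V/vi - vi

Ab-C-Eb: root Ab is the tonic; major triad there is I.
F-Ab-Db: root Db is the subdominant; major triad there is IV6.
Eb-G-Bb-Db: root Eb is the dominant; dominant seventh chord there is V7.
C-E-G: chromatic; C is V of vi, so V/vi.
F-Ab-C: minor triad on F = scale degree 6 → vi.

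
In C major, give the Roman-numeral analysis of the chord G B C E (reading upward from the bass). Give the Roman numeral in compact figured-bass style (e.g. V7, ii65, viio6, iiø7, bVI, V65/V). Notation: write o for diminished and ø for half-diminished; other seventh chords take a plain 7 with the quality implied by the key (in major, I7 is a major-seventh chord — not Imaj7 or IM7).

Stacked in thirds the chord is C-E-G-B: a major seventh chord on C.
In C major, C is the tonic; the diatonic major seventh chord there is I7.
With G in the bass the chord is in second inversion, so the figured bass is 43.

I43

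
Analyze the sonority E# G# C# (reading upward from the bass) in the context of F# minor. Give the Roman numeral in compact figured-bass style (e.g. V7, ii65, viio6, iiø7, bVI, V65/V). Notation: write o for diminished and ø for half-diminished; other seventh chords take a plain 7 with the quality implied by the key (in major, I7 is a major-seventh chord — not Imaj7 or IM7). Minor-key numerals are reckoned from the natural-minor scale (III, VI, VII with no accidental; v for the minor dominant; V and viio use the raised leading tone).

Stacked in thirds the chord is C#-E#-G#: a major triad on C#.
In F# minor, C# is the dominant; the diatonic major triad there is V.
With E# in the bass the chord is in first inversion, so the figured bass is 6.

V6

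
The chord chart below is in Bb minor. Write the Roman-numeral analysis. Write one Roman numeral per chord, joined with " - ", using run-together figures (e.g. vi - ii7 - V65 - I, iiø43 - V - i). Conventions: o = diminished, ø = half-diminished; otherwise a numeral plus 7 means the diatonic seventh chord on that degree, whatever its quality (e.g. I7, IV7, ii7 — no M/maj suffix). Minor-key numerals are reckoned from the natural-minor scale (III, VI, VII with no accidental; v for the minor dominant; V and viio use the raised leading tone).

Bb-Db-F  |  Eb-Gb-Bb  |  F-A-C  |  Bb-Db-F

i - iv - V - i

Bb-Db-F: minor triad on Bb = scale degree 1 → i.
Eb-Gb-Bb has root Eb, degree 4 in Bb minor, so iv.
F-A-C: root F is the dominant; major triad there is V.
Bb-Db-F has root Bb, degree 1 in Bb minor, so i.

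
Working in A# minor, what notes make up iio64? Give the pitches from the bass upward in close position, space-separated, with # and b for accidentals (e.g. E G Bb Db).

F# B# D#

In A# minor, scale degree 2 is B#, and the diatonic chord built there is a diminished triad.
That chord is spelled B#-D#-F#.
The figured bass 64 indicates second inversion, placing the fifth (F#) in the bass: F#-B#-D#.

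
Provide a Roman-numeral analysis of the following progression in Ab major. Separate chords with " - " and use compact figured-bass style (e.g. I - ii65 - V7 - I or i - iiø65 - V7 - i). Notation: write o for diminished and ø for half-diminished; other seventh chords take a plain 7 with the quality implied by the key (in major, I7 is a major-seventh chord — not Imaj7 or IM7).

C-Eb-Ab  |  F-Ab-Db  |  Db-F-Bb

C-Eb-Ab: root Ab is the tonic; major triad there is I6.
F-Ab-Db has root Db, degree 4 in Ab major, so IV6.
Db-F-Bb: root Bb is the supertonic; minor triad there is ii6.

I6 - IV6 - ii6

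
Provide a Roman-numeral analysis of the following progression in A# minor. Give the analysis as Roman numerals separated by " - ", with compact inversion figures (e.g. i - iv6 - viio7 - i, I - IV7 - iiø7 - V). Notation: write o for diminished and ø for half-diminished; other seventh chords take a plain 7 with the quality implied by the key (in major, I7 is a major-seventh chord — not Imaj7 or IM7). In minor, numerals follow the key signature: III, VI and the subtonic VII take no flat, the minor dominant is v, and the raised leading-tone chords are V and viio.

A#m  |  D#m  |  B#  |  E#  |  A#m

A#m: minor triad on A# = scale degree 1 → i.
D#m has root D#, degree 4 in A# minor, so iv.
B# is the secondary dominant of V (major triad on B#): V/V.
E#: root E# is the dominant; major triad there is V.
A#m has root A#, degree 1 in A# minor, so i.

i - iv - V/V - V - i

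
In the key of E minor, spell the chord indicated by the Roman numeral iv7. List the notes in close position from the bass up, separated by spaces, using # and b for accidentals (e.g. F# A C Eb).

A C E G

In E minor, the subdominant is A, and the diatonic chord built there is a minor seventh chord.
Stacking thirds from A gives A-C-E-G.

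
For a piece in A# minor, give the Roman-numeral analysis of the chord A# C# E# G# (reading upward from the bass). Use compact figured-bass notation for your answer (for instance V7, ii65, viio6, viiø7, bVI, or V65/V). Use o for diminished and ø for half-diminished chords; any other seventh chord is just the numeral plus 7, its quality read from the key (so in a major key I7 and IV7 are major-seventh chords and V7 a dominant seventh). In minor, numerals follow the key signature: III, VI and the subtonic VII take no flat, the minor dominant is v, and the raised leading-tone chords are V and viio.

i7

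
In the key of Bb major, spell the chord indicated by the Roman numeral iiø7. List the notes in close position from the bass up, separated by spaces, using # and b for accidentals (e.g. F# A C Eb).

C Eb Gb Bb

Scale degree 2 in Bb major is C; here the chord built on it is altered to a half-diminished seventh chord. iiø7 is the half-diminished supertonic seventh, borrowed from the parallel minor.
So the chord is C-Eb-Gb-Bb, a half-diminished seventh chord.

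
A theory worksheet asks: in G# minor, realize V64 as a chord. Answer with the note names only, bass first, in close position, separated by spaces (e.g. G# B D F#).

A# D# F##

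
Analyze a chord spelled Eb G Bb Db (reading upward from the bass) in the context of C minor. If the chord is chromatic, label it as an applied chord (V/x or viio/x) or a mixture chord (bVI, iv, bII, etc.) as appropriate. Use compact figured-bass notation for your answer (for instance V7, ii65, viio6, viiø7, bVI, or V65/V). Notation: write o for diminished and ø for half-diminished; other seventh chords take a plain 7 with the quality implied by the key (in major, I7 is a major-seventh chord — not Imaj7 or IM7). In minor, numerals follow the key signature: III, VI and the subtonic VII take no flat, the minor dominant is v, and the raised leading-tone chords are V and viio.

V7/VI

The pitches Eb-G-Bb-Db form a dominant seventh chord rooted on Eb.
Eb is not a diatonic chord root with this quality in C minor, but it lies a perfect fifth above Ab (VI), so the chord functions as an applied dominant of VI.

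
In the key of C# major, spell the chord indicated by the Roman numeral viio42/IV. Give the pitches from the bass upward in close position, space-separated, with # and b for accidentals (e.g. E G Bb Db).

D E# G# B

viio42/IV is a secondary leading-tone chord. The target IV is F# in C# major; the applied chord is rooted a semitone below, on E#.
Building a fully diminished seventh chord on E# gives E#-G#-B-D.
The figured bass 42 indicates third inversion, placing the seventh (D) in the bass: D-E#-G#-B.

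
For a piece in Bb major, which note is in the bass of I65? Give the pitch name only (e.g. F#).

D

I in Bb major has root Bb; the chord is Bb-D-F-A.
The figure 65 means first inversion — the third is in the bass.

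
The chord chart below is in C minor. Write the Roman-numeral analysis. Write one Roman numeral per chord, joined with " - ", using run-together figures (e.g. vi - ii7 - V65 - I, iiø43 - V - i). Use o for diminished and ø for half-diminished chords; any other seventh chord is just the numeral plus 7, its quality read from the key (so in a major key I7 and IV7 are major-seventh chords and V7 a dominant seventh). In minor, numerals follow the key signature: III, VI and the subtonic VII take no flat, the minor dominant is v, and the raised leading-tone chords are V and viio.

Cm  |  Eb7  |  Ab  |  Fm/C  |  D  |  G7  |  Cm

Cm: root C is the tonic; minor triad there is i.
Eb7 is the secondary dominant of VI (dominant seventh chord on Eb): V7/VI.
Ab has root Ab, degree 6 in C minor, so VI.
Fm/C has root F, degree 4 in C minor, so iv64.
D is the secondary dominant of V (major triad on D): V/V.
G7 has root G, degree 5 in C minor, so V7.
Cm has root C, degree 1 in C minor, so i.

i - V7/VI - VI - iv64 - V/V - V7 - i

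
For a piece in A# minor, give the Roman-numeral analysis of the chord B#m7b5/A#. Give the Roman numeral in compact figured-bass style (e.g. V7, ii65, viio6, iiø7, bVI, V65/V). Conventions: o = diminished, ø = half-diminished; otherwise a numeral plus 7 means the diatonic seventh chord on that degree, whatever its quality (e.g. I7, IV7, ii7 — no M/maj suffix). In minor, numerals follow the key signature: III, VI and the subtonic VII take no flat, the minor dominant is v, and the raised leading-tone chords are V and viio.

iiø42

Stacked in thirds the chord is B#-D#-F#-A#: a half-diminished seventh chord on B#.
B# is scale degree 2 in A# minor, and a half-diminished seventh chord on that degree is written iiø7.
With A# in the bass the chord is in third inversion, so the figured bass is 42.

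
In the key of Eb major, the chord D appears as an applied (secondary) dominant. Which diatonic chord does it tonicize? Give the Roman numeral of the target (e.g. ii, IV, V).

iii

The chord is a major triad on D.
A dominant resolves down a perfect fifth: D → G. In Eb major, G is scale degree 3, i.e. iii.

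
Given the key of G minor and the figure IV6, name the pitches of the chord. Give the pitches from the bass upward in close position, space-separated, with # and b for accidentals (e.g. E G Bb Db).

Scale degree 4 in G minor is C; here the chord built on it is altered to a major triad. IV6 is the major subdominant, borrowed from the parallel major.
So the chord is C-E-G.
With the 6 figure the chord is in first inversion; from the bass E upward in close position it reads E-G-C.

E G C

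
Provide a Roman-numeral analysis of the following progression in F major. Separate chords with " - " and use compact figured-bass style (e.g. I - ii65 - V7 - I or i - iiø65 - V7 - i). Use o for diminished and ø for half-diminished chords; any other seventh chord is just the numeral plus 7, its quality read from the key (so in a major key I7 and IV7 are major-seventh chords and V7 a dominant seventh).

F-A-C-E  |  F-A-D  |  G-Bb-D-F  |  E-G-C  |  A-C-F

I7 - vi6 - ii7 - V6 - I6

F-A-C-E: root F is the tonic; major seventh chord there is I7.
F-A-D: minor triad on D = scale degree 6 → vi6.
G-Bb-D-F has root G, degree 2 in F major, so ii7.
E-G-C has root C, degree 5 in F major, so V6.
A-C-F has root F, degree 1 in F major, so I6.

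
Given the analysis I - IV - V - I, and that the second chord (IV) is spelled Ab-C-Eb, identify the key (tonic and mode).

The chord Ab is a major triad rooted on Ab; its label is IV.
Counting down 3 scale steps from Ab places the tonic on Eb; a major triad on degree 4 is diatonic only in major.

Eb major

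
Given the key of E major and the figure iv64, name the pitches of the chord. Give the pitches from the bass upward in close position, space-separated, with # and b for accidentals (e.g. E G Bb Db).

Scale degree 4 in E major is A; here the chord built on it is altered to a minor triad. iv64 is the minor subdominant, borrowed from the parallel minor.
So the chord is A-C-E, a minor triad.
The figured bass 64 indicates second inversion, placing the fifth (E) in the bass: E-A-C.

E A C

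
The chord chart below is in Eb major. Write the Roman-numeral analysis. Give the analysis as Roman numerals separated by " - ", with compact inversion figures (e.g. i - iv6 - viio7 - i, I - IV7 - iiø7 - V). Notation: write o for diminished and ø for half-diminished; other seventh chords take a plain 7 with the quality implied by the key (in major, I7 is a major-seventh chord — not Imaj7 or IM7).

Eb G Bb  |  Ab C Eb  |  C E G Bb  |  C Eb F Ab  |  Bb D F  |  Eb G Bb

Eb-G-Bb: root Eb is the tonic; major triad there is I.
Ab-C-Eb: root Ab is the subdominant; major triad there is IV.
C-E-G-Bb: a dominant seventh chord on C, the applied dominant of ii → V7/ii.
C-Eb-F-Ab: root F is the supertonic; minor seventh chord there is ii43.
Bb-D-F has root Bb, degree 5 in Eb major, so V.
Eb-G-Bb: major triad on Eb = scale degree 1 → I.

I - IV - V7/ii - ii43 - V - I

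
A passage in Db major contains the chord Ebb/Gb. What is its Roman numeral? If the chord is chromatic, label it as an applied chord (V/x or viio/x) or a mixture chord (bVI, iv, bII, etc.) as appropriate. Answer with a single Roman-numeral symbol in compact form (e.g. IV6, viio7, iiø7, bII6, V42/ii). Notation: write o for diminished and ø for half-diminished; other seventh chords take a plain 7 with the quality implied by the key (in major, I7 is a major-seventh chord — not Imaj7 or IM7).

bII6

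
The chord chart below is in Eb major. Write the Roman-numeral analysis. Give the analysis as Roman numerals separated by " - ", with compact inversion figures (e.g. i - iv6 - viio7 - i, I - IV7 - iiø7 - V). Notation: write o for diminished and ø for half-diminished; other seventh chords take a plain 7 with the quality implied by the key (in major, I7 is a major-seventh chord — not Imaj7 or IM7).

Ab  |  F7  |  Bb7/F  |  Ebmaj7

IV - V7/V - V43 - I7

Ab: major triad on Ab = scale degree 4 → IV.
F7: a dominant seventh chord on F, the applied dominant of V → V7/V.
Bb7/F: dominant seventh chord on Bb = scale degree 5 → V43.
Ebmaj7: major seventh chord on Eb = scale degree 1 → I7.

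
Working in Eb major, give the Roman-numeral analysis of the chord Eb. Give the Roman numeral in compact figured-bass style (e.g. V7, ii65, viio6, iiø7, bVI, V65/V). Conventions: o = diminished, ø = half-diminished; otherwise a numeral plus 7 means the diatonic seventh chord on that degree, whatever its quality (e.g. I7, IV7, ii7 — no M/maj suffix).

I

Stacked in thirds the chord is Eb-G-Bb: a major triad on Eb.
Eb is scale degree 1 in Eb major, and a major triad on that degree is written I.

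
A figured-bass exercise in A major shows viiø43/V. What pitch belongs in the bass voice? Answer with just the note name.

A

The applied chord viiø43/V is rooted on D#: D#-F#-A-C#.
The figure 43 means second inversion — the fifth is in the bass.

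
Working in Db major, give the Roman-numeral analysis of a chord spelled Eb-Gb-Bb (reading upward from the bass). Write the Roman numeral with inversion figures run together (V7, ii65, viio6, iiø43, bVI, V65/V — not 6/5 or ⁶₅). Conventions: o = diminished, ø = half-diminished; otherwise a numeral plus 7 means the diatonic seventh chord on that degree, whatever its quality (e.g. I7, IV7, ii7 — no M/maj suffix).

ii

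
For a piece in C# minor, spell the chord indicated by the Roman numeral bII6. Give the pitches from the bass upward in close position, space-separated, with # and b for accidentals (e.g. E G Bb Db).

Scale degree 2 in C# minor is D#; lowering it a half step gives D. bII6 is the Neapolitan sixth — a major triad on the lowered second degree, here in its customary first inversion.
So the chord is D-F#-A.
With the 6 figure the chord is in first inversion; from the bass F# upward in close position it reads F#-A-D.

F# A D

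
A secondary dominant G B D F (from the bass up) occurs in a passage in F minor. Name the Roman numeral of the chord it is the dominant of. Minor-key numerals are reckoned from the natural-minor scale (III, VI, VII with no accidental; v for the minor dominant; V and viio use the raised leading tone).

The chord is a dominant seventh chord on G.
A dominant resolves down a perfect fifth: G → C. In F minor, C is scale degree 5, i.e. V.

V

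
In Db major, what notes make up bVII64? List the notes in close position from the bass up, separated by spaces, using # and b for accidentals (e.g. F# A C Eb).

Scale degree 7 in Db major is C; lowering it a half step gives Cb. bVII64 is a major triad on the lowered seventh degree (the subtonic), borrowed from the parallel minor.
So the chord is Cb-Eb-Gb, a major triad.
With the 64 figure the chord is in second inversion; from the bass Gb upward in close position it reads Gb-Cb-Eb.

Gb Cb Eb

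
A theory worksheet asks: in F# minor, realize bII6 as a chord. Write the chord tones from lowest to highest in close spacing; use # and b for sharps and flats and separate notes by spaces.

B D G

bII6 is the Neapolitan sixth — a major triad on the lowered second degree, here in its customary first inversion. In F# minor that root is G.
So the chord is G-B-D.
With the 6 figure the chord is in first inversion; from the bass B upward in close position it reads B-D-G.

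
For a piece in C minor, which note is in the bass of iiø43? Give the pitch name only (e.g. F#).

Ab

iiø in C minor has root D; the chord is D-F-Ab-C.
The figure 43 means second inversion — the fifth is in the bass.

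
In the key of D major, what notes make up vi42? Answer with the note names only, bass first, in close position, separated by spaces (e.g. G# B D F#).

A B D F#

In D major, the submediant is B, and the diatonic chord built there is a minor seventh chord.
Stacking thirds from B gives B-D-F#-A.
The figured bass 42 indicates third inversion, placing the seventh (A) in the bass: A-B-D-F#.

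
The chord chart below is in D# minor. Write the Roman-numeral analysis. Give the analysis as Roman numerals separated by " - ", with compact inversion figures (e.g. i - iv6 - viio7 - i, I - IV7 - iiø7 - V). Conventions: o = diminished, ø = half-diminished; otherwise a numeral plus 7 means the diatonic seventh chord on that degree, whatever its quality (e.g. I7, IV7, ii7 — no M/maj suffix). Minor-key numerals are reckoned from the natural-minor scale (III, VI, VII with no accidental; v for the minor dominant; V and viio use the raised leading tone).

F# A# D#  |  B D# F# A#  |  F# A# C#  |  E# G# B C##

F#-A#-D#: root D# is the tonic; minor triad there is i6.
B-D#-F#-A#: major seventh chord on B = scale degree 6 → VI7.
F#-A#-C#: major triad on F# = scale degree 3 → III.
E#-G#-B-C##: fully diminished seventh chord on C## = scale degree 7 → viio65.

i6 - VI7 - III - viio65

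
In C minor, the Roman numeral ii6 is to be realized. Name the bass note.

F

ii in C minor has root D; the chord is D-F-A.
The figure 6 means first inversion — the third is in the bass.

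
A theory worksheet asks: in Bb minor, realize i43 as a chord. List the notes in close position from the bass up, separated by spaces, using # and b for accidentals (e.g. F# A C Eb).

In Bb minor, the first degree is Bb, and the diatonic chord built there is a minor seventh chord.
Stacking thirds from Bb gives Bb-Db-F-Ab.
With the 43 figure the chord is in second inversion; from the bass F upward in close position it reads F-Ab-Bb-Db.

F Ab Bb Db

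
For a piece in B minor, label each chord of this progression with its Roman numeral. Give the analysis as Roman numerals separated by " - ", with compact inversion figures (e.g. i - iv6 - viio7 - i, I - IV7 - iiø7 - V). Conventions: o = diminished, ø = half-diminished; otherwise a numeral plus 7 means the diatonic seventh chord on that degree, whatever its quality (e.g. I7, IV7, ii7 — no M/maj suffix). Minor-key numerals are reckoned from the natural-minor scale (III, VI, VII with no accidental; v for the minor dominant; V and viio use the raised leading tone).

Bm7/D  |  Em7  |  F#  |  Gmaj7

i65 - iv7 - V - VI7

Bm7/D: root B is the tonic; minor seventh chord there is i65.
Em7: root E is the subdominant; minor seventh chord there is iv7.
F#: root F# is the dominant; major triad there is V.
Gmaj7: root G is the submediant; major seventh chord there is VI7.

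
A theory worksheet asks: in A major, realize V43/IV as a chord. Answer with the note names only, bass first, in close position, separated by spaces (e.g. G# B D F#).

The slash means an applied dominant: we want the dominant of IV. In A major, IV is D major, and its dominant is built on A.
Building a dominant seventh chord on A gives A-C#-E-G.
With the 43 figure the chord is in second inversion; from the bass E upward in close position it reads E-G-A-C#.

E G A C#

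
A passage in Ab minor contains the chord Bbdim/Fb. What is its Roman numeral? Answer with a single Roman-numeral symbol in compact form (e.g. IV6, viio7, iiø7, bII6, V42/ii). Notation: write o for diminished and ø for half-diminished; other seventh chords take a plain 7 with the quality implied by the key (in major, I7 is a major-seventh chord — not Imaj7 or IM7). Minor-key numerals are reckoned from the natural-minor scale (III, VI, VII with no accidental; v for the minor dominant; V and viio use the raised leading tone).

iio64

Stacked in thirds the chord is Bb-Db-Fb: a diminished triad on Bb.
Bb is scale degree 2 in Ab minor, and a diminished triad on that degree is written iio.
With Fb in the bass the chord is in second inversion, so the figured bass is 64.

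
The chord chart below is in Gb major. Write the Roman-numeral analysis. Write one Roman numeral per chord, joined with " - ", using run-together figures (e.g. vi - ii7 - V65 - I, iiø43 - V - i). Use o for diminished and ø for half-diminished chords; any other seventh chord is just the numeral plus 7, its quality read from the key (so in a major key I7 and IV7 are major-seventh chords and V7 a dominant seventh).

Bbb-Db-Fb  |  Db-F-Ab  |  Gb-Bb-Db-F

bIII - V - I7

Bbb-Db-Fb: major triad on Bbb — chromatic; bIII (borrowed from the parallel minor).
Db-F-Ab: major triad on Db = scale degree 5 → V.
Gb-Bb-Db-F: major seventh chord on Gb = scale degree 1 → I7.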